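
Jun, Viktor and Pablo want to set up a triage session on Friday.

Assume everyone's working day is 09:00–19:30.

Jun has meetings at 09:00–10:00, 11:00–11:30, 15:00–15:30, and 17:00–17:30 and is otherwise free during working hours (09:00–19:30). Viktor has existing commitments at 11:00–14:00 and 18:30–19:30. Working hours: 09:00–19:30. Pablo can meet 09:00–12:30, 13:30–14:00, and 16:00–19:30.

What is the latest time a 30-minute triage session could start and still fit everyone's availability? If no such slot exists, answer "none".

18:00

Jun free within 09:00–19:30: 10:00–11:00, 11:30–15:00, 15:30–17:00, 17:30–19:30.
Viktor free within 09:00–19:30: 09:00–11:00, 14:00–18:30.
Jun ∩ Viktor: 10:00–11:00, 14:00–15:00, 15:30–17:00, 17:30–18:30.
Jun ∩ Viktor ∩ Pablo: 10:00–11:00, 16:00–17:00, 17:30–18:30.
Windows ≥ 30 min: 10:00–11:00, 16:00–17:00, 17:30–18:30.
Latest start in the last window 17:30–18:30 is 18:30 − 30 min = 18:00.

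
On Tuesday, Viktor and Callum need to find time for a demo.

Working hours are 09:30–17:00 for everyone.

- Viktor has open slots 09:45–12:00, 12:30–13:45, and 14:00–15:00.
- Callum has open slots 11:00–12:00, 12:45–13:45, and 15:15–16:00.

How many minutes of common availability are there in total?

Viktor ∩ Callum: 11:00–12:00, 12:45–13:45.
Total common minutes: 60 + 60 = 120.

120 minutes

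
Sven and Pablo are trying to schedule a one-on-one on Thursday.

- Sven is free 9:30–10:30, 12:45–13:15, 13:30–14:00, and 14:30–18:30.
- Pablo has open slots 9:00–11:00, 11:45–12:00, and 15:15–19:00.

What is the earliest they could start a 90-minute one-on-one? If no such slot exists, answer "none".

15:15

Sven ∩ Pablo: 09:30–10:30, 15:15–18:30.
Windows ≥ 90 min: 15:15–18:30.
Earliest such window starts at 15:15.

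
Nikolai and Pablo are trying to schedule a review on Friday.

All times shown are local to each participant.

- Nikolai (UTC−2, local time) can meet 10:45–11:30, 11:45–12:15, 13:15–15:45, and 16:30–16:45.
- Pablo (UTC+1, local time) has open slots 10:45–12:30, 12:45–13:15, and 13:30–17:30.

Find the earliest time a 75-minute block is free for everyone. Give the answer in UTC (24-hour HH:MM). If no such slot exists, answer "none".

Nikolai → UTC: 12:45–13:30, 13:45–14:15, 15:15–17:45, 18:30–18:45.
Pablo → UTC: 09:45–11:30, 11:45–12:15, 12:30–16:30.
Nikolai ∩ Pablo: 12:45–13:30, 13:45–14:15, 15:15–16:30.
Windows ≥ 75 min: 15:15–16:30.
Earliest such window starts at 15:15.

15:15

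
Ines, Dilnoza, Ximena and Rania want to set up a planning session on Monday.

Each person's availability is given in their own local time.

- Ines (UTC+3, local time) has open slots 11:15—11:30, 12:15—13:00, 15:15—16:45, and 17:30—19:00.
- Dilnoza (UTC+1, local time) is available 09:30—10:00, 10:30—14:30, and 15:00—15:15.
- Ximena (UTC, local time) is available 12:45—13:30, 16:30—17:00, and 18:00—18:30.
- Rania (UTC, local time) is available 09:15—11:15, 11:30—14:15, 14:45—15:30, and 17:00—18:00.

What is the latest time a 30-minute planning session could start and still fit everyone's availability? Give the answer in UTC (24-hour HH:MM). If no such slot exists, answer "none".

13:00

Ines → UTC: 08:15–08:30, 09:15–10:00, 12:15–13:45, 14:30–16:00.
Dilnoza → UTC: 08:30–09:00, 09:30–13:30, 14:00–14:15.
Ximena → UTC: 12:45–13:30, 16:30–17:00, 18:00–18:30.
Rania → UTC: 09:15–11:15, 11:30–14:15, 14:45–15:30, 17:00–18:00.
Ines ∩ Dilnoza: 09:30–10:00, 12:15–13:30.
Ines ∩ Dilnoza ∩ Ximena: 12:45–13:30.
Ines ∩ Dilnoza ∩ Ximena ∩ Rania: 12:45–13:30.
Windows ≥ 30 min: 12:45–13:30.
Latest start in the last window 12:45–13:30 is 13:30 − 30 min = 13:00.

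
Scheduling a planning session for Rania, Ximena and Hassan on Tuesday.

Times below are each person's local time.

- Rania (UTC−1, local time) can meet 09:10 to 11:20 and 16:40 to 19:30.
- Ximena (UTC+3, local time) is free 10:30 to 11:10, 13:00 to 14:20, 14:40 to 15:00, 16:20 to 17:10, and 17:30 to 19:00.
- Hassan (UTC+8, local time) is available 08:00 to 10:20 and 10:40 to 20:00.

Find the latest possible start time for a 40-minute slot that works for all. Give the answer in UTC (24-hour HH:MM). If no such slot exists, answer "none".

10:40

Rania → UTC: 10:10–12:20, 17:40–20:30.
Ximena → UTC: 07:30–08:10, 10:00–11:20, 11:40–12:00, 13:20–14:10, 14:30–16:00.
Hassan → UTC: 00:00–02:20, 02:40–12:00.
Rania ∩ Ximena: 10:10–11:20, 11:40–12:00.
Rania ∩ Ximena ∩ Hassan: 10:10–11:20, 11:40–12:00.
Windows ≥ 40 min: 10:10–11:20.
Latest start in the last window 10:10–11:20 is 11:20 − 40 min = 10:40.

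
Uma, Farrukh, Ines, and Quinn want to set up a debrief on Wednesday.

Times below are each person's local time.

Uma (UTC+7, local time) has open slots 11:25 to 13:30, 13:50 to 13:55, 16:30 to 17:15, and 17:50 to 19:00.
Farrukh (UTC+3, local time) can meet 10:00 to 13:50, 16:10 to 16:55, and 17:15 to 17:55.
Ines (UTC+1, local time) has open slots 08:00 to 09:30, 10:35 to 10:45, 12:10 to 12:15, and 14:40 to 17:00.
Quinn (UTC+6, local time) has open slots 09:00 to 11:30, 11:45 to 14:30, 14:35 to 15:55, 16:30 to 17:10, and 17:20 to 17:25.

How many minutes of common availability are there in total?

10 minutes

Uma → UTC: 04:25–06:30, 06:50–06:55, 09:30–10:15, 10:50–12:00.
Farrukh → UTC: 07:00–10:50, 13:10–13:55, 14:15–14:55.
Ines → UTC: 07:00–08:30, 09:35–09:45, 11:10–11:15, 13:40–16:00.
Quinn → UTC: 03:00–05:30, 05:45–08:30, 08:35–09:55, 10:30–11:10, 11:20–11:25.
Uma ∩ Farrukh: 09:30–10:15.
Uma ∩ Farrukh ∩ Ines: 09:35–09:45.
Uma ∩ Farrukh ∩ Ines ∩ Quinn: 09:35–09:45.
Total common minutes: 10.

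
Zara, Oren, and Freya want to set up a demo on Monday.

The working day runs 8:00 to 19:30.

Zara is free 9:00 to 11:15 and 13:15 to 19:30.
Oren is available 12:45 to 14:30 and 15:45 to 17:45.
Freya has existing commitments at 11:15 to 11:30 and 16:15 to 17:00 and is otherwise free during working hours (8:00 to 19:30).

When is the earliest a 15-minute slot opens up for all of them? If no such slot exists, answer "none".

13:15

Freya free within 08:00–19:30: 08:00–11:15, 11:30–16:15, 17:00–19:30.
Zara ∩ Oren: 13:15–14:30, 15:45–17:45.
Zara ∩ Oren ∩ Freya: 13:15–14:30, 15:45–16:15, 17:00–17:45.
Windows ≥ 15 min: 13:15–14:30, 15:45–16:15, 17:00–17:45.
Earliest such window starts at 13:15.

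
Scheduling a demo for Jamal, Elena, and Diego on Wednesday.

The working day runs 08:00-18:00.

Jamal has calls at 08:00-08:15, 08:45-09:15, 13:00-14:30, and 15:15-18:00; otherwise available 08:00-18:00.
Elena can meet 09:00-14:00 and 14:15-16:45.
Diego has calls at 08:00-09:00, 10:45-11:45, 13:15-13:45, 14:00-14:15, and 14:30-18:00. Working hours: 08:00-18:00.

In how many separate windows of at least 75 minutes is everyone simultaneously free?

Jamal free within 08:00–18:00: 08:15–08:45, 09:15–13:00, 14:30–15:15.
Diego free within 08:00–18:00: 09:00–10:45, 11:45–13:15, 13:45–14:00, 14:15–14:30.
Jamal ∩ Elena: 09:15–13:00, 14:30–15:15.
Jamal ∩ Elena ∩ Diego: 09:15–10:45, 11:45–13:00.
Windows ≥ 75 min: 09:15–10:45, 11:45–13:00.
That's 2 windows.

2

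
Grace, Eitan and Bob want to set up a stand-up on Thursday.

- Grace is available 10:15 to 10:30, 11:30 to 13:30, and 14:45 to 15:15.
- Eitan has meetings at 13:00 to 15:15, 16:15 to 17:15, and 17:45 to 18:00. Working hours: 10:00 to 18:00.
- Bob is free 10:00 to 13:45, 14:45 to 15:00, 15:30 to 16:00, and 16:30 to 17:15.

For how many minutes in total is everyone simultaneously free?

Eitan free within 10:00–18:00: 10:00–13:00, 15:15–16:15, 17:15–17:45.
Grace ∩ Eitan: 10:15–10:30, 11:30–13:00.
Grace ∩ Eitan ∩ Bob: 10:15–10:30, 11:30–13:00.
Total common minutes: 15 + 90 = 105.

105 minutes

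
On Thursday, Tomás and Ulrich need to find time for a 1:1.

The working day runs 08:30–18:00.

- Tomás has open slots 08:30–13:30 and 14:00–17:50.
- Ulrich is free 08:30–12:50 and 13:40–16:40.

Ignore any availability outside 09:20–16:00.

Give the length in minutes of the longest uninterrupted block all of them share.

210 minutes

Tomás ∩ Ulrich: 08:30–12:50, 14:00–16:40.
Restricted to 09:20–16:00: 09:20–12:50, 14:00–16:00.
Common window lengths: 210, 120 min; longest is 210.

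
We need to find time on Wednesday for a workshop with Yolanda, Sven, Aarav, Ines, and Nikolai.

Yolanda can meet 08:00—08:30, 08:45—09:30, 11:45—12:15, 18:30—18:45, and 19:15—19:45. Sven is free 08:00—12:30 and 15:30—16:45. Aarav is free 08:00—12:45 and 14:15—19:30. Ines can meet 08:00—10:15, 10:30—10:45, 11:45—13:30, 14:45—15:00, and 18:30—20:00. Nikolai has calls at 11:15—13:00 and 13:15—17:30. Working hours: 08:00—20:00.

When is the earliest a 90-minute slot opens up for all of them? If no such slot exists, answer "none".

Nikolai free within 08:00–20:00: 08:00–11:15, 13:00–13:15, 17:30–20:00.
Yolanda ∩ Sven: 08:00–08:30, 08:45–09:30, 11:45–12:15.
Yolanda ∩ Sven ∩ Aarav: 08:00–08:30, 08:45–09:30, 11:45–12:15.
Yolanda ∩ Sven ∩ Aarav ∩ Ines: 08:00–08:30, 08:45–09:30, 11:45–12:15.
Yolanda ∩ Sven ∩ Aarav ∩ Ines ∩ Nikolai: 08:00–08:30, 08:45–09:30.
Windows ≥ 90 min: (none).

none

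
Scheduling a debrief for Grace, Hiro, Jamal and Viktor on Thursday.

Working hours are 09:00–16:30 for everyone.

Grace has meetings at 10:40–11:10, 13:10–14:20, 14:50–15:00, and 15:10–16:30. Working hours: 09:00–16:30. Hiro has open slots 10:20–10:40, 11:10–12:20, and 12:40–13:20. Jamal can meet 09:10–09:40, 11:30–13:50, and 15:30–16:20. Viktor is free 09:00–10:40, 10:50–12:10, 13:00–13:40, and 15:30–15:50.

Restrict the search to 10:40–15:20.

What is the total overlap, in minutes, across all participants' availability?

Grace free within 09:00–16:30: 09:00–10:40, 11:10–13:10, 14:20–14:50, 15:00–15:10.
Grace ∩ Hiro: 10:20–10:40, 11:10–12:20, 12:40–13:10.
Grace ∩ Hiro ∩ Jamal: 11:30–12:20, 12:40–13:10.
Grace ∩ Hiro ∩ Jamal ∩ Viktor: 11:30–12:10, 13:00–13:10.
Restricted to 10:40–15:20: 11:30–12:10, 13:00–13:10.
Total common minutes: 40 + 10 = 50.

50 minutes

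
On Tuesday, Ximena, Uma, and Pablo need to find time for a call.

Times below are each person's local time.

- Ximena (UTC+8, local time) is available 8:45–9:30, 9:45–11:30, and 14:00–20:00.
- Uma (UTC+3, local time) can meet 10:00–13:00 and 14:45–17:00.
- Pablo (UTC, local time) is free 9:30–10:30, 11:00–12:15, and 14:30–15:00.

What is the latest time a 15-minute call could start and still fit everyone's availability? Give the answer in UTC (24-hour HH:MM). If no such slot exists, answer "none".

11:45

Ximena → UTC: 00:45–01:30, 01:45–03:30, 06:00–12:00.
Uma → UTC: 07:00–10:00, 11:45–14:00.
Pablo → UTC: 09:30–10:30, 11:00–12:15, 14:30–15:00.
Ximena ∩ Uma: 07:00–10:00, 11:45–12:00.
Ximena ∩ Uma ∩ Pablo: 09:30–10:00, 11:45–12:00.
Windows ≥ 15 min: 09:30–10:00, 11:45–12:00.
Latest start in the last window 11:45–12:00 is 12:00 − 15 min = 11:45.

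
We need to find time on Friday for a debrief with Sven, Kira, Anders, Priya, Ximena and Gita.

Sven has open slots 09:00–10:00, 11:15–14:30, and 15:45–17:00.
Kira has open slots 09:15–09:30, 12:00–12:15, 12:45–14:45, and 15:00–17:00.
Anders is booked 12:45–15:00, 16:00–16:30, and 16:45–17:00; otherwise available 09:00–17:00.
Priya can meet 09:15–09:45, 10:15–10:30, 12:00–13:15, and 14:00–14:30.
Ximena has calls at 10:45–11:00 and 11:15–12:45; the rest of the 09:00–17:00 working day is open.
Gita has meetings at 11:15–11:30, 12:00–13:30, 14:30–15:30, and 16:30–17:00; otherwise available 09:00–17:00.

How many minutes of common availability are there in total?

Anders free within 09:00–17:00: 09:00–12:45, 15:00–16:00, 16:30–16:45.
Ximena free within 09:00–17:00: 09:00–10:45, 11:00–11:15, 12:45–17:00.
Gita free within 09:00–17:00: 09:00–11:15, 11:30–12:00, 13:30–14:30, 15:30–16:30.
Sven ∩ Kira: 09:15–09:30, 12:00–12:15, 12:45–14:30, 15:45–17:00.
Sven ∩ Kira ∩ Anders: 09:15–09:30, 12:00–12:15, 15:45–16:00, 16:30–16:45.
Sven ∩ Kira ∩ Anders ∩ Priya: 09:15–09:30, 12:00–12:15.
Sven ∩ Kira ∩ Anders ∩ Priya ∩ Ximena: 09:15–09:30.
Sven ∩ Kira ∩ Anders ∩ Priya ∩ Ximena ∩ Gita: 09:15–09:30.
Total common minutes: 15.

15 minutes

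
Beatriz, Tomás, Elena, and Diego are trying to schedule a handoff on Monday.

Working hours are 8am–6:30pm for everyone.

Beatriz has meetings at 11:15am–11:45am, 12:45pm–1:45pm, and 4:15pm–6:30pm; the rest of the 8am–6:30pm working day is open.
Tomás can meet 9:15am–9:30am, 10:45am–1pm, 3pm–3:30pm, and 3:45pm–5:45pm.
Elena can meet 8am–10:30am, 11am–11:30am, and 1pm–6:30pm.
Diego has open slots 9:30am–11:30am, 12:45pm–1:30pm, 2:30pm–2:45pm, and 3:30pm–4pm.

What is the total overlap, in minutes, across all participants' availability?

30 minutes

Beatriz free within 08:00–18:30: 08:00–11:15, 11:45–12:45, 13:45–16:15.
Beatriz ∩ Tomás: 09:15–09:30, 10:45–11:15, 11:45–12:45, 15:00–15:30, 15:45–16:15.
Beatriz ∩ Tomás ∩ Elena: 09:15–09:30, 11:00–11:15, 15:00–15:30, 15:45–16:15.
Beatriz ∩ Tomás ∩ Elena ∩ Diego: 11:00–11:15, 15:45–16:00.
Total common minutes: 15 + 15 = 30.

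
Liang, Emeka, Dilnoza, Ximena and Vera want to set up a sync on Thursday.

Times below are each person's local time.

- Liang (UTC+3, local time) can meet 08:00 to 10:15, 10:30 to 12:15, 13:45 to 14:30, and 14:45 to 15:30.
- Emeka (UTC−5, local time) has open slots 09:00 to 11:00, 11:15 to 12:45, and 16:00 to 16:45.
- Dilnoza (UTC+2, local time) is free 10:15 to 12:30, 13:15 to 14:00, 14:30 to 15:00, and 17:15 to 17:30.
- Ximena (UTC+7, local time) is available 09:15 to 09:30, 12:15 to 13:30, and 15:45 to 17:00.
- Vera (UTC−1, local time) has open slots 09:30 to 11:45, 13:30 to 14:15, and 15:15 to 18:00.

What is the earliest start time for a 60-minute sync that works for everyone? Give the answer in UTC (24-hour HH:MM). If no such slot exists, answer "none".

none

Liang → UTC: 05:00–07:15, 07:30–09:15, 10:45–11:30, 11:45–12:30.
Emeka → UTC: 14:00–16:00, 16:15–17:45, 21:00–21:45.
Dilnoza → UTC: 08:15–10:30, 11:15–12:00, 12:30–13:00, 15:15–15:30.
Ximena → UTC: 02:15–02:30, 05:15–06:30, 08:45–10:00.
Vera → UTC: 10:30–12:45, 14:30–15:15, 16:15–19:00.
Liang ∩ Emeka: (none).
Liang ∩ Emeka ∩ Dilnoza: (none).
Liang ∩ Emeka ∩ Dilnoza ∩ Ximena: (none).
Liang ∩ Emeka ∩ Dilnoza ∩ Ximena ∩ Vera: (none).
Windows ≥ 60 min: (none).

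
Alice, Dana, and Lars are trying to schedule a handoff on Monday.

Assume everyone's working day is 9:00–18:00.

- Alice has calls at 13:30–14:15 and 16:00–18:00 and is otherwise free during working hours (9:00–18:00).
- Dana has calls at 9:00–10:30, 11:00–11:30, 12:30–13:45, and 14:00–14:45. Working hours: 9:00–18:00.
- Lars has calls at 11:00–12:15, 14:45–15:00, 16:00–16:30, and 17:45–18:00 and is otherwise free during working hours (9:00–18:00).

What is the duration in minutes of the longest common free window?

Alice free within 09:00–18:00: 09:00–13:30, 14:15–16:00.
Dana free within 09:00–18:00: 10:30–11:00, 11:30–12:30, 13:45–14:00, 14:45–18:00.
Lars free within 09:00–18:00: 09:00–11:00, 12:15–14:45, 15:00–16:00, 16:30–17:45.
Alice ∩ Dana: 10:30–11:00, 11:30–12:30, 14:45–16:00.
Alice ∩ Dana ∩ Lars: 10:30–11:00, 12:15–12:30, 15:00–16:00.
Common window lengths: 30, 15, 60 min; longest is 60.

60 minutes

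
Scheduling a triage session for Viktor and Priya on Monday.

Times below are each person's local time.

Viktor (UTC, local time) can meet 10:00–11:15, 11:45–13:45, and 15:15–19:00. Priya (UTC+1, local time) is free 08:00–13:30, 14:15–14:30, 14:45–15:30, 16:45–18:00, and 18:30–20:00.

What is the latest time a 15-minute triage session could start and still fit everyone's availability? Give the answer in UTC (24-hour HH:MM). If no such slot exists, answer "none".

18:45

Viktor → UTC: 10:00–11:15, 11:45–13:45, 15:15–19:00.
Priya → UTC: 07:00–12:30, 13:15–13:30, 13:45–14:30, 15:45–17:00, 17:30–19:00.
Viktor ∩ Priya: 10:00–11:15, 11:45–12:30, 13:15–13:30, 15:45–17:00, 17:30–19:00.
Windows ≥ 15 min: 10:00–11:15, 11:45–12:30, 13:15–13:30, 15:45–17:00, 17:30–19:00.
Latest start in the last window 17:30–19:00 is 19:00 − 15 min = 18:45.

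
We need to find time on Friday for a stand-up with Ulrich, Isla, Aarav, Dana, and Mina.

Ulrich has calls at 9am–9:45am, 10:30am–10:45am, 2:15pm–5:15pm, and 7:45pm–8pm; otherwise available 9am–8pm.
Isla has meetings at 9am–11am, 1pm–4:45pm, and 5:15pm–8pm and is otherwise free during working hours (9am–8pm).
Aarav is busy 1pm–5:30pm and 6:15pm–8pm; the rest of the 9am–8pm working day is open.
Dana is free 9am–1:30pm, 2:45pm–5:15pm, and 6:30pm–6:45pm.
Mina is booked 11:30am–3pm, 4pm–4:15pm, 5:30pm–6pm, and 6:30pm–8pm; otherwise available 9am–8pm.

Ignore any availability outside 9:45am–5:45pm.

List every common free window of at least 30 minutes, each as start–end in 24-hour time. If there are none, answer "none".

11:00–11:30

Ulrich free within 09:00–20:00: 09:45–10:30, 10:45–14:15, 17:15–19:45.
Isla free within 09:00–20:00: 11:00–13:00, 16:45–17:15.
Aarav free within 09:00–20:00: 09:00–13:00, 17:30–18:15.
Mina free within 09:00–20:00: 09:00–11:30, 15:00–16:00, 16:15–17:30, 18:00–18:30.
Ulrich ∩ Isla: 11:00–13:00.
Ulrich ∩ Isla ∩ Aarav: 11:00–13:00.
Ulrich ∩ Isla ∩ Aarav ∩ Dana: 11:00–13:00.
Ulrich ∩ Isla ∩ Aarav ∩ Dana ∩ Mina: 11:00–11:30.
Restricted to 09:45–17:45: 11:00–11:30.
Windows ≥ 30 min: 11:00–11:30.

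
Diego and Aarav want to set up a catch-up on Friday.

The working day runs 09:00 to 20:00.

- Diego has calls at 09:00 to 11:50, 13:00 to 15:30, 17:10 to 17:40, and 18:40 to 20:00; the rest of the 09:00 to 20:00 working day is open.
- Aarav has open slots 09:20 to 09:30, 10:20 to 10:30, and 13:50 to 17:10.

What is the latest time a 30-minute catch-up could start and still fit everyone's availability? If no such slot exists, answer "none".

Diego free within 09:00–20:00: 11:50–13:00, 15:30–17:10, 17:40–18:40.
Diego ∩ Aarav: 15:30–17:10.
Windows ≥ 30 min: 15:30–17:10.
Latest start in the last window 15:30–17:10 is 17:10 − 30 min = 16:40.

16:40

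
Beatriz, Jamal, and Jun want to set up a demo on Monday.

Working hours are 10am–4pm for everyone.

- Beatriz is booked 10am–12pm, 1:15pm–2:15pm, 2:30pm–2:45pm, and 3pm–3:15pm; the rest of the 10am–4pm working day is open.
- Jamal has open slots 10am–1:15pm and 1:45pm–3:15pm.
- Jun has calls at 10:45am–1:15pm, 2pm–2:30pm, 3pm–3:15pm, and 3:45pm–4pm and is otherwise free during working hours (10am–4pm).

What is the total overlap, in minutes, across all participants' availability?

Beatriz free within 10:00–16:00: 12:00–13:15, 14:15–14:30, 14:45–15:00, 15:15–16:00.
Jun free within 10:00–16:00: 10:00–10:45, 13:15–14:00, 14:30–15:00, 15:15–15:45.
Beatriz ∩ Jamal: 12:00–13:15, 14:15–14:30, 14:45–15:00.
Beatriz ∩ Jamal ∩ Jun: 14:45–15:00.
Total common minutes: 15.

15 minutes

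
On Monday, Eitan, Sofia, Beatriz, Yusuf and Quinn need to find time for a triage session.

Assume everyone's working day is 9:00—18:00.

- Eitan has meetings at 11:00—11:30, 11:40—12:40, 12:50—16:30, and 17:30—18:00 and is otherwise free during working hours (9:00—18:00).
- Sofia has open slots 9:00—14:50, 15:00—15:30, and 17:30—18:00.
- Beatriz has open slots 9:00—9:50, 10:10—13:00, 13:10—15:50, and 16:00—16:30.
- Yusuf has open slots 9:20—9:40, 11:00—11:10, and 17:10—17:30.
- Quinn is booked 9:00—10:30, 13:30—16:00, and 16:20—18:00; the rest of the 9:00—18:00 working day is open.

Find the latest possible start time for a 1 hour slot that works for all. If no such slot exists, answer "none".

Eitan free within 09:00–18:00: 09:00–11:00, 11:30–11:40, 12:40–12:50, 16:30–17:30.
Quinn free within 09:00–18:00: 10:30–13:30, 16:00–16:20.
Eitan ∩ Sofia: 09:00–11:00, 11:30–11:40, 12:40–12:50.
Eitan ∩ Sofia ∩ Beatriz: 09:00–09:50, 10:10–11:00, 11:30–11:40, 12:40–12:50.
Eitan ∩ Sofia ∩ Beatriz ∩ Yusuf: 09:20–09:40.
Eitan ∩ Sofia ∩ Beatriz ∩ Yusuf ∩ Quinn: (none).
Windows ≥ 60 min: (none).

none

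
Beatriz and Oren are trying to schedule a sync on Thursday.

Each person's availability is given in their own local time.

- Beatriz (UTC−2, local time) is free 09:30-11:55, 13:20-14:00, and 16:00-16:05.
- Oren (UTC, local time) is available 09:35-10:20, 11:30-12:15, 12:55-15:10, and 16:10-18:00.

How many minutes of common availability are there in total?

105 minutes

Beatriz → UTC: 11:30–13:55, 15:20–16:00, 18:00–18:05.
Oren → UTC: 09:35–10:20, 11:30–12:15, 12:55–15:10, 16:10–18:00.
Beatriz ∩ Oren: 11:30–12:15, 12:55–13:55.
Total common minutes: 45 + 60 = 105.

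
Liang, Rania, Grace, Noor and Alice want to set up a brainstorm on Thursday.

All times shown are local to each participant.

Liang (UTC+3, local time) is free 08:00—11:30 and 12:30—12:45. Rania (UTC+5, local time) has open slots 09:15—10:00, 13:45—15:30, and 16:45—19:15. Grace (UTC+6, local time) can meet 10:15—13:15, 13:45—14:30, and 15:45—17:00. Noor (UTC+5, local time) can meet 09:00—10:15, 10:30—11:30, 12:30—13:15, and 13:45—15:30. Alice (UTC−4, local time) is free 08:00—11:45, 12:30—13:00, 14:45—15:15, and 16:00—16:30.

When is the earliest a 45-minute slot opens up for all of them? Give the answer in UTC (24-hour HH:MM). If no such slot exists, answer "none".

none

Liang → UTC: 05:00–08:30, 09:30–09:45.
Rania → UTC: 04:15–05:00, 08:45–10:30, 11:45–14:15.
Grace → UTC: 04:15–07:15, 07:45–08:30, 09:45–11:00.
Noor → UTC: 04:00–05:15, 05:30–06:30, 07:30–08:15, 08:45–10:30.
Alice → UTC: 12:00–15:45, 16:30–17:00, 18:45–19:15, 20:00–20:30.
Liang ∩ Rania: 09:30–09:45.
Liang ∩ Rania ∩ Grace: (none).
Liang ∩ Rania ∩ Grace ∩ Noor: (none).
Liang ∩ Rania ∩ Grace ∩ Noor ∩ Alice: (none).
Windows ≥ 45 min: (none).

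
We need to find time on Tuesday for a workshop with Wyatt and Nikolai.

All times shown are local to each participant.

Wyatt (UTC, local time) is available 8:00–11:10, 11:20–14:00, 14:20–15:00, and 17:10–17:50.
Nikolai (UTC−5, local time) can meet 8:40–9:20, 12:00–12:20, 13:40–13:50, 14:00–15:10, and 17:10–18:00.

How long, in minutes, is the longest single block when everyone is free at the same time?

20 minutes

Wyatt → UTC: 08:00–11:10, 11:20–14:00, 14:20–15:00, 17:10–17:50.
Nikolai → UTC: 13:40–14:20, 17:00–17:20, 18:40–18:50, 19:00–20:10, 22:10–23:00.
Wyatt ∩ Nikolai: 13:40–14:00, 17:10–17:20.
Common window lengths: 20, 10 min; longest is 20.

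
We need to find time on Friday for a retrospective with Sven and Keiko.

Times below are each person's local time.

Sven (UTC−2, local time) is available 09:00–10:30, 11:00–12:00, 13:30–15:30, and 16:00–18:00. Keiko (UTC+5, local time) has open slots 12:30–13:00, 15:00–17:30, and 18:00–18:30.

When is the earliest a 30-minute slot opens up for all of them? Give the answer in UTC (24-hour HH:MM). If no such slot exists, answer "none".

11:00

Sven → UTC: 11:00–12:30, 13:00–14:00, 15:30–17:30, 18:00–20:00.
Keiko → UTC: 07:30–08:00, 10:00–12:30, 13:00–13:30.
Sven ∩ Keiko: 11:00–12:30, 13:00–13:30.
Windows ≥ 30 min: 11:00–12:30, 13:00–13:30.
Earliest such window starts at 11:00.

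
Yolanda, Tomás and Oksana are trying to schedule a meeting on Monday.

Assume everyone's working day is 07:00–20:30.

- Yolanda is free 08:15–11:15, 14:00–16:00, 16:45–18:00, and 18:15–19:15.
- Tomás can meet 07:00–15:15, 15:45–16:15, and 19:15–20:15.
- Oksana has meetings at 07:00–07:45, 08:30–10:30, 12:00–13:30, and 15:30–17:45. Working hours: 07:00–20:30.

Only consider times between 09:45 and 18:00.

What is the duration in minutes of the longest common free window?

Oksana free within 07:00–20:30: 07:45–08:30, 10:30–12:00, 13:30–15:30, 17:45–20:30.
Yolanda ∩ Tomás: 08:15–11:15, 14:00–15:15, 15:45–16:00.
Yolanda ∩ Tomás ∩ Oksana: 08:15–08:30, 10:30–11:15, 14:00–15:15.
Restricted to 09:45–18:00: 10:30–11:15, 14:00–15:15.
Common window lengths: 45, 75 min; longest is 75.

75 minutes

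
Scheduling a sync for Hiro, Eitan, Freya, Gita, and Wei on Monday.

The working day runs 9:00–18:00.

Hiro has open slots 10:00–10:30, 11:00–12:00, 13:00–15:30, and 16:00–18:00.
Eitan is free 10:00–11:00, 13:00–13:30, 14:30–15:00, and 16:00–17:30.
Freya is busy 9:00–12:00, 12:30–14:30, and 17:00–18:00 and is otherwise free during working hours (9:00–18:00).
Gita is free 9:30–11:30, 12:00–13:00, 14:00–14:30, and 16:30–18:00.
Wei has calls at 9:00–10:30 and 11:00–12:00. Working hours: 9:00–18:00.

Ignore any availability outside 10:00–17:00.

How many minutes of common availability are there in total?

30 minutes

Freya free within 09:00–18:00: 12:00–12:30, 14:30–17:00.
Wei free within 09:00–18:00: 10:30–11:00, 12:00–18:00.
Hiro ∩ Eitan: 10:00–10:30, 13:00–13:30, 14:30–15:00, 16:00–17:30.
Hiro ∩ Eitan ∩ Freya: 14:30–15:00, 16:00–17:00.
Hiro ∩ Eitan ∩ Freya ∩ Gita: 16:30–17:00.
Hiro ∩ Eitan ∩ Freya ∩ Gita ∩ Wei: 16:30–17:00.
Restricted to 10:00–17:00: 16:30–17:00.
Total common minutes: 30.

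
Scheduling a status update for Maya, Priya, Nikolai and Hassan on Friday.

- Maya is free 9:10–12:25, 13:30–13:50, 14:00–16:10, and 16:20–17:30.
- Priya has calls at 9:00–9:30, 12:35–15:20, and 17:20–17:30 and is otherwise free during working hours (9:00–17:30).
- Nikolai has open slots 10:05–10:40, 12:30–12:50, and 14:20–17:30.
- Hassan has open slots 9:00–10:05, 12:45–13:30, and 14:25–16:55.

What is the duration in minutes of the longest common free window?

Priya free within 09:00–17:30: 09:30–12:35, 15:20–17:20.
Maya ∩ Priya: 09:30–12:25, 15:20–16:10, 16:20–17:20.
Maya ∩ Priya ∩ Nikolai: 10:05–10:40, 15:20–16:10, 16:20–17:20.
Maya ∩ Priya ∩ Nikolai ∩ Hassan: 15:20–16:10, 16:20–16:55.
Common window lengths: 50, 35 min; longest is 50.

50 minutes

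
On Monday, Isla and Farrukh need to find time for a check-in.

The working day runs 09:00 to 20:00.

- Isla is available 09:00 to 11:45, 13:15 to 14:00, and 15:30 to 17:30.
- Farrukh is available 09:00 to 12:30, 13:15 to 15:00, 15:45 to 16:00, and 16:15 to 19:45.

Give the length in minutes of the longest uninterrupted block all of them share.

Isla ∩ Farrukh: 09:00–11:45, 13:15–14:00, 15:45–16:00, 16:15–17:30.
Common window lengths: 165, 45, 15, 75 min; longest is 165.

165 minutes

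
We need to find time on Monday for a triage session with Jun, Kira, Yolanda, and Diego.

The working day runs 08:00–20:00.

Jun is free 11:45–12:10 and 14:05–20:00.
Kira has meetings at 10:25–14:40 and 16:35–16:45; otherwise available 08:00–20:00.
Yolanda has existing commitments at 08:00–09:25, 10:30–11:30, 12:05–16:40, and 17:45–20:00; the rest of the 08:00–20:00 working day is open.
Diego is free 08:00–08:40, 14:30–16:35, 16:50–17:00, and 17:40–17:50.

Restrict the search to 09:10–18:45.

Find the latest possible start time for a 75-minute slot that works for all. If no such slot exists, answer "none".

none

Kira free within 08:00–20:00: 08:00–10:25, 14:40–16:35, 16:45–20:00.
Yolanda free within 08:00–20:00: 09:25–10:30, 11:30–12:05, 16:40–17:45.
Jun ∩ Kira: 14:40–16:35, 16:45–20:00.
Jun ∩ Kira ∩ Yolanda: 16:45–17:45.
Jun ∩ Kira ∩ Yolanda ∩ Diego: 16:50–17:00, 17:40–17:45.
Restricted to 09:10–18:45: 16:50–17:00, 17:40–17:45.
Windows ≥ 75 min: (none).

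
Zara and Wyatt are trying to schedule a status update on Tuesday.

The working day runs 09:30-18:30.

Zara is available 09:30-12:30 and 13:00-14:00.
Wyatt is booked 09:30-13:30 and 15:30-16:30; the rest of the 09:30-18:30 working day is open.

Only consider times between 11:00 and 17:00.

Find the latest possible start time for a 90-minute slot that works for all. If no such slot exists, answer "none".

none

Wyatt free within 09:30–18:30: 13:30–15:30, 16:30–18:30.
Zara ∩ Wyatt: 13:30–14:00.
Restricted to 11:00–17:00: 13:30–14:00.
Windows ≥ 90 min: (none).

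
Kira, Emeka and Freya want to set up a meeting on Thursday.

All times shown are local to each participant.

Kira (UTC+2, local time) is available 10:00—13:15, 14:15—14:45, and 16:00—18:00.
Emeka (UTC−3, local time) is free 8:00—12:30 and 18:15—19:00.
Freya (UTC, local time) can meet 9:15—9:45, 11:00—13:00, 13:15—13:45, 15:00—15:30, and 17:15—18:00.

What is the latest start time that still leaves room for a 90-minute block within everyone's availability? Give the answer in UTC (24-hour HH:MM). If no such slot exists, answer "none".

Kira → UTC: 08:00–11:15, 12:15–12:45, 14:00–16:00.
Emeka → UTC: 11:00–15:30, 21:15–22:00.
Freya → UTC: 09:15–09:45, 11:00–13:00, 13:15–13:45, 15:00–15:30, 17:15–18:00.
Kira ∩ Emeka: 11:00–11:15, 12:15–12:45, 14:00–15:30.
Kira ∩ Emeka ∩ Freya: 11:00–11:15, 12:15–12:45, 15:00–15:30.
Windows ≥ 90 min: (none).

none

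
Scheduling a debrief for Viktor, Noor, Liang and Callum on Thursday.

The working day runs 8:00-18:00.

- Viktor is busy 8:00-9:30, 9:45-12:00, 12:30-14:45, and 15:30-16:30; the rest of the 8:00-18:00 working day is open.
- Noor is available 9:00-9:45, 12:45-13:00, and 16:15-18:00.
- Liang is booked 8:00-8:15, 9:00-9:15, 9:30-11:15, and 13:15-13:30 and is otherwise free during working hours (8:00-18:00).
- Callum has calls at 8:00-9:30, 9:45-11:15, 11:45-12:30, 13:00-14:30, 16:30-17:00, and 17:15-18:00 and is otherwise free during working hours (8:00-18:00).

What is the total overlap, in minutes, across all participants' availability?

Viktor free within 08:00–18:00: 09:30–09:45, 12:00–12:30, 14:45–15:30, 16:30–18:00.
Liang free within 08:00–18:00: 08:15–09:00, 09:15–09:30, 11:15–13:15, 13:30–18:00.
Callum free within 08:00–18:00: 09:30–09:45, 11:15–11:45, 12:30–13:00, 14:30–16:30, 17:00–17:15.
Viktor ∩ Noor: 09:30–09:45, 16:30–18:00.
Viktor ∩ Noor ∩ Liang: 16:30–18:00.
Viktor ∩ Noor ∩ Liang ∩ Callum: 17:00–17:15.
Total common minutes: 15.

15 minutes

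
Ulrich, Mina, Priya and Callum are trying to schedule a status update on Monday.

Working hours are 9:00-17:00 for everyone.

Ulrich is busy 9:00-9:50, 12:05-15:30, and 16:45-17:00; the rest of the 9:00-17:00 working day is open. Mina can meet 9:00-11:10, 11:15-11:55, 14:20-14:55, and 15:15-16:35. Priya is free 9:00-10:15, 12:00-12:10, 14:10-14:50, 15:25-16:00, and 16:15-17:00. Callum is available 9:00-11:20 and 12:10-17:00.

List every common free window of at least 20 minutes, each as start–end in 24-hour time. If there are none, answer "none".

Ulrich free within 09:00–17:00: 09:50–12:05, 15:30–16:45.
Ulrich ∩ Mina: 09:50–11:10, 11:15–11:55, 15:30–16:35.
Ulrich ∩ Mina ∩ Priya: 09:50–10:15, 15:30–16:00, 16:15–16:35.
Ulrich ∩ Mina ∩ Priya ∩ Callum: 09:50–10:15, 15:30–16:00, 16:15–16:35.
Windows ≥ 20 min: 09:50–10:15, 15:30–16:00, 16:15–16:35.

09:50–10:15, 15:30–16:00, 16:15–16:35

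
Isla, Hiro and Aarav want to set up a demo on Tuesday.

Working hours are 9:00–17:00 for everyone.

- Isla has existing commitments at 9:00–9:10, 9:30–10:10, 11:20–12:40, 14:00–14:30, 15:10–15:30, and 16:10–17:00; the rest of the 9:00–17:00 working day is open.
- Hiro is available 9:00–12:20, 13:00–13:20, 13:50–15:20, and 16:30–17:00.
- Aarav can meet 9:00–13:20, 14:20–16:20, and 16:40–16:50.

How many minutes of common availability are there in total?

Isla free within 09:00–17:00: 09:10–09:30, 10:10–11:20, 12:40–14:00, 14:30–15:10, 15:30–16:10.
Isla ∩ Hiro: 09:10–09:30, 10:10–11:20, 13:00–13:20, 13:50–14:00, 14:30–15:10.
Isla ∩ Hiro ∩ Aarav: 09:10–09:30, 10:10–11:20, 13:00–13:20, 14:30–15:10.
Total common minutes: 20 + 70 + 20 + 40 = 150.

150 minutes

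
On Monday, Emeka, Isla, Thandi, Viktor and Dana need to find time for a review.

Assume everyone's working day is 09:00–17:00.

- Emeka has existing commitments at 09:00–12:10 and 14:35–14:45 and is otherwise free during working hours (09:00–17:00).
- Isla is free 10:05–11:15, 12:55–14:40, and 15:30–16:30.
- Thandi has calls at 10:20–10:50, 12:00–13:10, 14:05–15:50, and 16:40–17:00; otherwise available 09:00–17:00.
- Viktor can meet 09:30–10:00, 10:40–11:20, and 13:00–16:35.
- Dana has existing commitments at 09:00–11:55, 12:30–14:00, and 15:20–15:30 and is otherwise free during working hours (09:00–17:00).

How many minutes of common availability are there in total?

45 minutes

Emeka free within 09:00–17:00: 12:10–14:35, 14:45–17:00.
Thandi free within 09:00–17:00: 09:00–10:20, 10:50–12:00, 13:10–14:05, 15:50–16:40.
Dana free within 09:00–17:00: 11:55–12:30, 14:00–15:20, 15:30–17:00.
Emeka ∩ Isla: 12:55–14:35, 15:30–16:30.
Emeka ∩ Isla ∩ Thandi: 13:10–14:05, 15:50–16:30.
Emeka ∩ Isla ∩ Thandi ∩ Viktor: 13:10–14:05, 15:50–16:30.
Emeka ∩ Isla ∩ Thandi ∩ Viktor ∩ Dana: 14:00–14:05, 15:50–16:30.
Total common minutes: 5 + 40 = 45.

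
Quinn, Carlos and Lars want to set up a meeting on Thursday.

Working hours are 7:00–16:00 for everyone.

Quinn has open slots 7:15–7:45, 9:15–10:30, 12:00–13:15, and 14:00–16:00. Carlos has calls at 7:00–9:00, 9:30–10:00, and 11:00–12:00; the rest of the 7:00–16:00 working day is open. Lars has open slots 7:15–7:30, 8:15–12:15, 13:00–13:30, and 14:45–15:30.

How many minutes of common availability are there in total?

120 minutes

Carlos free within 07:00–16:00: 09:00–09:30, 10:00–11:00, 12:00–16:00.
Quinn ∩ Carlos: 09:15–09:30, 10:00–10:30, 12:00–13:15, 14:00–16:00.
Quinn ∩ Carlos ∩ Lars: 09:15–09:30, 10:00–10:30, 12:00–12:15, 13:00–13:15, 14:45–15:30.
Total common minutes: 15 + 30 + 15 + 15 + 45 = 120.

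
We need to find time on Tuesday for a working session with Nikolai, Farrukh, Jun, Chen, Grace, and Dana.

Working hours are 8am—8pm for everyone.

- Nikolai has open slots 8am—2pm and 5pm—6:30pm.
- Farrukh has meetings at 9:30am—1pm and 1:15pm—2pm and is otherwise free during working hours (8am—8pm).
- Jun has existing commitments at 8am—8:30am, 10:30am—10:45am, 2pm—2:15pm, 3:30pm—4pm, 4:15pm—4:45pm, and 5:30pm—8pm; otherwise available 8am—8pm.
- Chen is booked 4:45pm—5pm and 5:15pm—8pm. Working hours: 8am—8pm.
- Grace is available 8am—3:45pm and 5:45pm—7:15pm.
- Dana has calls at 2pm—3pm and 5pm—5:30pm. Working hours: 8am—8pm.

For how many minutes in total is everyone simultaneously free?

Farrukh free within 08:00–20:00: 08:00–09:30, 13:00–13:15, 14:00–20:00.
Jun free within 08:00–20:00: 08:30–10:30, 10:45–14:00, 14:15–15:30, 16:00–16:15, 16:45–17:30.
Chen free within 08:00–20:00: 08:00–16:45, 17:00–17:15.
Dana free within 08:00–20:00: 08:00–14:00, 15:00–17:00, 17:30–20:00.
Nikolai ∩ Farrukh: 08:00–09:30, 13:00–13:15, 17:00–18:30.
Nikolai ∩ Farrukh ∩ Jun: 08:30–09:30, 13:00–13:15, 17:00–17:30.
Nikolai ∩ Farrukh ∩ Jun ∩ Chen: 08:30–09:30, 13:00–13:15, 17:00–17:15.
Nikolai ∩ Farrukh ∩ Jun ∩ Chen ∩ Grace: 08:30–09:30, 13:00–13:15.
Nikolai ∩ Farrukh ∩ Jun ∩ Chen ∩ Grace ∩ Dana: 08:30–09:30, 13:00–13:15.
Total common minutes: 60 + 15 = 75.

75 minutes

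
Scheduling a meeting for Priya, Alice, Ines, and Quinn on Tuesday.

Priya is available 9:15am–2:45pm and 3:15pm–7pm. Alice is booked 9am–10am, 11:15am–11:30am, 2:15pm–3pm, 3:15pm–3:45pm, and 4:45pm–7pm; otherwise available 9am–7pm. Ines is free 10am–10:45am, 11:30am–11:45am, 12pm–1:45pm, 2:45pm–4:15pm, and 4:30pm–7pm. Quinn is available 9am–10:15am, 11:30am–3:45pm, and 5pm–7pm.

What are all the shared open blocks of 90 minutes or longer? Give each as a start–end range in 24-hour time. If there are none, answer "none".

Alice free within 09:00–19:00: 10:00–11:15, 11:30–14:15, 15:00–15:15, 15:45–16:45.
Priya ∩ Alice: 10:00–11:15, 11:30–14:15, 15:45–16:45.
Priya ∩ Alice ∩ Ines: 10:00–10:45, 11:30–11:45, 12:00–13:45, 15:45–16:15, 16:30–16:45.
Priya ∩ Alice ∩ Ines ∩ Quinn: 10:00–10:15, 11:30–11:45, 12:00–13:45.
Windows ≥ 90 min: 12:00–13:45.

12:00–13:45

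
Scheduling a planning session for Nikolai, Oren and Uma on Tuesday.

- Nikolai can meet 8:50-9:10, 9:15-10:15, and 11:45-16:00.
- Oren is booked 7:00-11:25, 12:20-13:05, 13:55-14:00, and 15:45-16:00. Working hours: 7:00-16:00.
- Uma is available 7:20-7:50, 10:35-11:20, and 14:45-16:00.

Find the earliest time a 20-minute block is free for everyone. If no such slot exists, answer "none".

Oren free within 07:00–16:00: 11:25–12:20, 13:05–13:55, 14:00–15:45.
Nikolai ∩ Oren: 11:45–12:20, 13:05–13:55, 14:00–15:45.
Nikolai ∩ Oren ∩ Uma: 14:45–15:45.
Windows ≥ 20 min: 14:45–15:45.
Earliest such window starts at 14:45.

14:45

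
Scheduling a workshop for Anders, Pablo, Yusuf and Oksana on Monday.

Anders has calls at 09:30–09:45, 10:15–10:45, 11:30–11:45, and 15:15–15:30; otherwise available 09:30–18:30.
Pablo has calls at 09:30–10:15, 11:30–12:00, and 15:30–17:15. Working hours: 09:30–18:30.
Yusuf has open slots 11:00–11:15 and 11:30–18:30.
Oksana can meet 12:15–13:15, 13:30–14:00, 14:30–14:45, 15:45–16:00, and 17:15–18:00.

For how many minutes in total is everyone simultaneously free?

150 minutes

Anders free within 09:30–18:30: 09:45–10:15, 10:45–11:30, 11:45–15:15, 15:30–18:30.
Pablo free within 09:30–18:30: 10:15–11:30, 12:00–15:30, 17:15–18:30.
Anders ∩ Pablo: 10:45–11:30, 12:00–15:15, 17:15–18:30.
Anders ∩ Pablo ∩ Yusuf: 11:00–11:15, 12:00–15:15, 17:15–18:30.
Anders ∩ Pablo ∩ Yusuf ∩ Oksana: 12:15–13:15, 13:30–14:00, 14:30–14:45, 17:15–18:00.
Total common minutes: 60 + 30 + 15 + 45 = 150.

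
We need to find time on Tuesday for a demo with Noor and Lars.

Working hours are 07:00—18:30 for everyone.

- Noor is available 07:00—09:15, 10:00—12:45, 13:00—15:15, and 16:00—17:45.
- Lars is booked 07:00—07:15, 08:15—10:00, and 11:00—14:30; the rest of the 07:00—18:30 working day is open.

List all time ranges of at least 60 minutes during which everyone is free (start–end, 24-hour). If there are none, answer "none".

07:15–08:15, 10:00–11:00, 16:00–17:45

Lars free within 07:00–18:30: 07:15–08:15, 10:00–11:00, 14:30–18:30.
Noor ∩ Lars: 07:15–08:15, 10:00–11:00, 14:30–15:15, 16:00–17:45.
Windows ≥ 60 min: 07:15–08:15, 10:00–11:00, 16:00–17:45.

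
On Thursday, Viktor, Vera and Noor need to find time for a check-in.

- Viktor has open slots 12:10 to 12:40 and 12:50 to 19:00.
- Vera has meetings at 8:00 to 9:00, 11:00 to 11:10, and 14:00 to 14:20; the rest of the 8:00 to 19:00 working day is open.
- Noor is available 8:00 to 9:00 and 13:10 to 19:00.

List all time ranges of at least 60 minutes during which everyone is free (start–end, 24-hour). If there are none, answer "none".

Vera free within 08:00–19:00: 09:00–11:00, 11:10–14:00, 14:20–19:00.
Viktor ∩ Vera: 12:10–12:40, 12:50–14:00, 14:20–19:00.
Viktor ∩ Vera ∩ Noor: 13:10–14:00, 14:20–19:00.
Windows ≥ 60 min: 14:20–19:00.

14:20–19:00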